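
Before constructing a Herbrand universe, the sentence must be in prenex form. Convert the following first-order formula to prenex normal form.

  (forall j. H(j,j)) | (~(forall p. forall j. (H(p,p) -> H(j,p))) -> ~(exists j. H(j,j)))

First replace A → B with ¬A ∨ B.
  (forall j. H(j,j)) | ~~(forall p. forall j. (~H(p,p) | H(j,p))) | ~(exists j. H(j,j))
Drive negations inward (¬∀x A ≡ ∃x ¬A, ¬∃x A ≡ ∀x ¬A, De Morgan for ∧/∨):
  (forall j. H(j,j)) | (forall p. forall j. (~H(p,p) | H(j,p))) | (forall j. ~H(j,j))
Rename bound variables to avoid capture: j↦u, j↦y1.
  (forall j. H(j,j)) | (forall p. forall u. (~H(p,p) | H(u,p))) | (forall y1. ~H(y1,y1))
Extract every quantifier outward, since the variables are now distinct and don't occur free across branches:
  forall j. forall p. forall u. forall y1. (H(j,j) | ~H(p,p) | H(u,p) | ~H(y1,y1))

forall j. forall p. forall u. forall y1. (H(j,j) | ~H(p,p) | H(u,p) | ~H(y1,y1))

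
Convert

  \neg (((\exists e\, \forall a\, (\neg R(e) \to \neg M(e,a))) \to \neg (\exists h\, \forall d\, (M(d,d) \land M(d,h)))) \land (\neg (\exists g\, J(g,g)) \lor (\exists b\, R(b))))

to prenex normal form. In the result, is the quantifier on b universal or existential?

universal

First replace A → B with ¬A ∨ B.
  \neg ((\neg (\exists e\, \forall a\, (\neg \neg R(e) \lor \neg M(e,a))) \lor \neg (\exists h\, \forall d\, (M(d,d) \land M(d,h)))) \land (\neg (\exists g\, J(g,g)) \lor (\exists b\, R(b))))
Drive negations inward (¬∀x A ≡ ∃x ¬A, ¬∃x A ≡ ∀x ¬A, De Morgan for ∧/∨):
  (\exists e\, \forall a\, (R(e) \lor \neg M(e,a))) \land (\exists h\, \forall d\, (M(d,d) \land M(d,h))) \lor (\exists g\, J(g,g)) \land (\forall b\, \neg R(b))
Finally move all quantifiers to the prefix:
  \exists e\, \forall a\, \exists h\, \forall d\, \exists g\, \forall b\, ((R(e) \lor \neg M(e,a)) \land M(d,d) \land M(d,h) \lor J(g,g) \land \neg R(b))
The quantifier \exists b sits under an odd number of negations (counting the antecedent side of each →), so it flips to \forall b.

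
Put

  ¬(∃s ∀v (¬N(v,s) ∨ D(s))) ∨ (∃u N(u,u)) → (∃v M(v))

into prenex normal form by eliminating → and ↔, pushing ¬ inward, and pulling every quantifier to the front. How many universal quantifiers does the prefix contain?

2

Eliminate → and ↔ using ¬ and ∨.
  ¬(¬(∃s ∀v (¬N(v,s) ∨ D(s))) ∨ (∃u N(u,u))) ∨ (∃v M(v))
Drive negations inward (¬∀x A ≡ ∃x ¬A, ¬∃x A ≡ ∀x ¬A, De Morgan for ∧/∨):
  (∃s ∀v (¬N(v,s) ∨ D(s))) ∧ (∀u ¬N(u,u)) ∨ (∃v M(v))
Standardize variables apart so no two quantifiers bind the same name: v↦z.
  (∃s ∀v (¬N(v,s) ∨ D(s))) ∧ (∀u ¬N(u,u)) ∨ (∃z M(z))
Extract every quantifier outward, since the variables are now distinct and don't occur free across branches:
  ∃s ∀v ∀u ∃z ((¬N(v,s) ∨ D(s)) ∧ ¬N(u,u) ∨ M(z))
The prefix is ∃s ∀v ∀u ∃z: 2 universal, 2 existential.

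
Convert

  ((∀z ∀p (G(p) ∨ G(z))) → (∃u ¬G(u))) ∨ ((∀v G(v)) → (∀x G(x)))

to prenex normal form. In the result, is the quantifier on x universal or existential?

universal

First replace A → B with ¬A ∨ B.
  ¬(∀z ∀p (G(p) ∨ G(z))) ∨ (∃u ¬G(u)) ∨ ¬(∀v G(v)) ∨ (∀x G(x))
Move each ¬ inward, flipping quantifiers it crosses:
  (∃z ∃p (¬G(p) ∧ ¬G(z))) ∨ (∃u ¬G(u)) ∨ (∃v ¬G(v)) ∨ (∀x G(x))
All bound variables are already distinct, so no renaming is needed.
Pull the quantifiers to the front (each side's bound variable is not free in the other side):
  ∃z ∃p ∃u ∃v ∀x (¬G(p) ∧ ¬G(z) ∨ ¬G(u) ∨ ¬G(v) ∨ G(x))
The quantifier ∀x sits under an even number of negations (counting the antecedent side of each →), so it remains universal.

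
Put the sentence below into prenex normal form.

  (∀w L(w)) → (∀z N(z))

First replace A → B with ¬A ∨ B.
  ¬(∀w L(w)) ∨ (∀z N(z))
Drive negations inward (¬∀x A ≡ ∃x ¬A, ¬∃x A ≡ ∀x ¬A, De Morgan for ∧/∨):
  (∃w ¬L(w)) ∨ (∀z N(z))
Finally move all quantifiers to the prefix:
  ∃w ∀z (¬L(w) ∨ N(z))

∃w ∀z (¬L(w) ∨ N(z))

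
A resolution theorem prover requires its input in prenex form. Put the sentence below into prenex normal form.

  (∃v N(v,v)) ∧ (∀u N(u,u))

All bound variables are already distinct, so no renaming is needed.
Extract every quantifier outward, since the variables are now distinct and don't occur free across branches:
  ∃v ∀u (N(v,v) ∧ N(u,u))

∃v ∀u (N(v,v) ∧ N(u,u))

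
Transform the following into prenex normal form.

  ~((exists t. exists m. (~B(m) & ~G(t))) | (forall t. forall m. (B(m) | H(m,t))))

Push ¬ through the quantifiers and connectives to reach negation normal form:
  (forall t. forall m. (B(m) | G(t))) & (exists t. exists m. (~B(m) & ~H(m,t)))
Give each quantifier a distinct variable: t↦s, m↦z1.
  (forall t. forall m. (B(m) | G(t))) & (exists s. exists z1. (~B(z1) & ~H(z1,s)))
Pull the quantifiers to the front (each side's bound variable is not free in the other side):
  forall t. forall m. exists s. exists z1. ((B(m) | G(t)) & ~B(z1) & ~H(z1,s))

forall t. forall m. exists s. exists z1. ((B(m) | G(t)) & ~B(z1) & ~H(z1,s))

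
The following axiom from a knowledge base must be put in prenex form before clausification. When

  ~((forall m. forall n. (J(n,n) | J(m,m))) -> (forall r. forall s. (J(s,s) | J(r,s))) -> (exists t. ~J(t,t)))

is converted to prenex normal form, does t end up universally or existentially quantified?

universal

Eliminate → and ↔ using ¬ and ∨.
  ~(~(forall m. forall n. (J(n,n) | J(m,m))) | ~(forall r. forall s. (J(s,s) | J(r,s))) | (exists t. ~J(t,t)))
Drive negations inward (¬∀x A ≡ ∃x ¬A, ¬∃x A ≡ ∀x ¬A, De Morgan for ∧/∨):
  (forall m. forall n. (J(n,n) | J(m,m))) & (forall r. forall s. (J(s,s) | J(r,s))) & (forall t. J(t,t))
Extract every quantifier outward, since the variables are now distinct and don't occur free across branches:
  forall m. forall n. forall r. forall s. forall t. ((J(n,n) | J(m,m)) & (J(s,s) | J(r,s)) & J(t,t))
The quantifier exists t sits under an odd number of negations (counting the antecedent side of each →), so it flips to forall t.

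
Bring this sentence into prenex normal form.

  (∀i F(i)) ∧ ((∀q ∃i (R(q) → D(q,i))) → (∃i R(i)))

Eliminate → and ↔ using ¬ and ∨.
  (∀i F(i)) ∧ (¬(∀q ∃i (¬R(q) ∨ D(q,i))) ∨ (∃i R(i)))
Move each ¬ inward, flipping quantifiers it crosses:
  (∀i F(i)) ∧ ((∃q ∀i (R(q) ∧ ¬D(q,i))) ∨ (∃i R(i)))
Give each quantifier a distinct variable: i↦y1, i↦u1.
  (∀i F(i)) ∧ ((∃q ∀y1 (R(q) ∧ ¬D(q,y1))) ∨ (∃u1 R(u1)))
Extract every quantifier outward, since the variables are now distinct and don't occur free across branches:
  ∀i ∃q ∀y1 ∃u1 (F(i) ∧ (R(q) ∧ ¬D(q,y1) ∨ R(u1)))

∀i ∃q ∀y1 ∃u1 (F(i) ∧ (R(q) ∧ ¬D(q,y1) ∨ R(u1)))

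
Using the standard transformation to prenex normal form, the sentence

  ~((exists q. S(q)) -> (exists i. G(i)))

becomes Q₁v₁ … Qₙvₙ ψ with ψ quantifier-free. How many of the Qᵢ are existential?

First replace A → B with ¬A ∨ B.
  ~(~(exists q. S(q)) | (exists i. G(i)))
Move each ¬ inward, flipping quantifiers it crosses:
  (exists q. S(q)) & (forall i. ~G(i))
All bound variables are already distinct, so no renaming is needed.
Extract every quantifier outward, since the variables are now distinct and don't occur free across branches:
  exists q. forall i. (S(q) & ~G(i))
The prefix is exists q forall i: 1 universal, 1 existential.

1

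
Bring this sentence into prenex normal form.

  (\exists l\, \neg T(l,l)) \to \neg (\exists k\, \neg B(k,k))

First replace A → B with ¬A ∨ B.
  \neg (\exists l\, \neg T(l,l)) \lor \neg (\exists k\, \neg B(k,k))
Drive negations inward (¬∀x A ≡ ∃x ¬A, ¬∃x A ≡ ∀x ¬A, De Morgan for ∧/∨):
  (\forall l\, T(l,l)) \lor (\forall k\, B(k,k))
All bound variables are already distinct, so no renaming is needed.
Finally move all quantifiers to the prefix:
  \forall l\, \forall k\, (T(l,l) \lor B(k,k))

\forall l\, \forall k\, (T(l,l) \lor B(k,k))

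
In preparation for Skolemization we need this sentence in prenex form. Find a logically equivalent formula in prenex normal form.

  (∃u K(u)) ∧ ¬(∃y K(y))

∃u ∀y (K(u) ∧ ¬K(y))

Move each ¬ inward, flipping quantifiers it crosses:
  (∃u K(u)) ∧ (∀y ¬K(y))
Pull the quantifiers to the front (each side's bound variable is not free in the other side):
  ∃u ∀y (K(u) ∧ ¬K(y))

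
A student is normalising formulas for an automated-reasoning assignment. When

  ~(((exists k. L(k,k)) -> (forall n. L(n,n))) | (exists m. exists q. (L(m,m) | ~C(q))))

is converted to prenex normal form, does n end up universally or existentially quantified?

First replace A → B with ¬A ∨ B.
  ~(~(exists k. L(k,k)) | (forall n. L(n,n)) | (exists m. exists q. (L(m,m) | ~C(q))))
Drive negations inward (¬∀x A ≡ ∃x ¬A, ¬∃x A ≡ ∀x ¬A, De Morgan for ∧/∨):
  (exists k. L(k,k)) & (exists n. ~L(n,n)) & (forall m. forall q. (~L(m,m) & C(q)))
All bound variables are already distinct, so no renaming is needed.
Extract every quantifier outward, since the variables are now distinct and don't occur free across branches:
  exists k. exists n. forall m. forall q. (L(k,k) & ~L(n,n) & ~L(m,m) & C(q))
The quantifier forall n sits under an odd number of negations (counting the antecedent side of each →), so it flips to exists n.

existential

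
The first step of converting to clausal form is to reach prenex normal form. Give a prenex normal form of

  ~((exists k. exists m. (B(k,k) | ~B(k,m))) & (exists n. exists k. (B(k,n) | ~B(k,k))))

Move each ¬ inward, flipping quantifiers it crosses:
  (forall k. forall m. (~B(k,k) & B(k,m))) | (forall n. forall k. (~B(k,n) & B(k,k)))
Rename bound variables to avoid capture: k↦q.
  (forall k. forall m. (~B(k,k) & B(k,m))) | (forall n. forall q. (~B(q,n) & B(q,q)))
Finally move all quantifiers to the prefix:
  forall k. forall m. forall n. forall q. (~B(k,k) & B(k,m) | ~B(q,n) & B(q,q))

forall k. forall m. forall n. forall q. (~B(k,k) & B(k,m) | ~B(q,n) & B(q,q))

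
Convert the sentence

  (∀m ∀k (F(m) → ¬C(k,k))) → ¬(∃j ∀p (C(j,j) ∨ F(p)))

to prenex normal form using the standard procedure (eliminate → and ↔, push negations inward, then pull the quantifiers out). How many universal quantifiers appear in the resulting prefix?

First replace A → B with ¬A ∨ B.
  ¬(∀m ∀k (¬F(m) ∨ ¬C(k,k))) ∨ ¬(∃j ∀p (C(j,j) ∨ F(p)))
Push ¬ through the quantifiers and connectives to reach negation normal form:
  (∃m ∃k (F(m) ∧ C(k,k))) ∨ (∀j ∃p (¬C(j,j) ∧ ¬F(p)))
Extract every quantifier outward, since the variables are now distinct and don't occur free across branches:
  ∃m ∃k ∀j ∃p (F(m) ∧ C(k,k) ∨ ¬C(j,j) ∧ ¬F(p))
The prefix is ∃m ∃k ∀j ∃p: 1 universal, 3 existential.

1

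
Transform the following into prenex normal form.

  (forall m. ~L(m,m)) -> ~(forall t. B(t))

Eliminate → and ↔ using ¬ and ∨.
  ~(forall m. ~L(m,m)) | ~(forall t. B(t))
Drive negations inward (¬∀x A ≡ ∃x ¬A, ¬∃x A ≡ ∀x ¬A, De Morgan for ∧/∨):
  (exists m. L(m,m)) | (exists t. ~B(t))
Pull the quantifiers to the front (each side's bound variable is not free in the other side):
  exists m. exists t. (L(m,m) | ~B(t))

exists m. exists t. (L(m,m) | ~B(t))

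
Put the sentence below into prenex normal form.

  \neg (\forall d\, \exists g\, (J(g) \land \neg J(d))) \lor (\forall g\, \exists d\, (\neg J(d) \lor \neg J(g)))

\exists d\, \forall g\, \forall y\, \exists z\, (\neg J(g) \lor J(d) \lor \neg J(z) \lor \neg J(y))

Push ¬ through the quantifiers and connectives to reach negation normal form:
  (\exists d\, \forall g\, (\neg J(g) \lor J(d))) \lor (\forall g\, \exists d\, (\neg J(d) \lor \neg J(g)))
Rename bound variables to avoid capture: g↦y, d↦z.
  (\exists d\, \forall g\, (\neg J(g) \lor J(d))) \lor (\forall y\, \exists z\, (\neg J(z) \lor \neg J(y)))
Finally move all quantifiers to the prefix:
  \exists d\, \forall g\, \forall y\, \exists z\, (\neg J(g) \lor J(d) \lor \neg J(z) \lor \neg J(y))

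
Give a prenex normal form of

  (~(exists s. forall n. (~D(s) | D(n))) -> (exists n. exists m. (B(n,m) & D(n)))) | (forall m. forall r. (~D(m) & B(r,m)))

Eliminate → and ↔ using ¬ and ∨.
  ~~(exists s. forall n. (~D(s) | D(n))) | (exists n. exists m. (B(n,m) & D(n))) | (forall m. forall r. (~D(m) & B(r,m)))
Move each ¬ inward, flipping quantifiers it crosses:
  (exists s. forall n. (~D(s) | D(n))) | (exists n. exists m. (B(n,m) & D(n))) | (forall m. forall r. (~D(m) & B(r,m)))
Give each quantifier a distinct variable: n↦a, m↦x1.
  (exists s. forall n. (~D(s) | D(n))) | (exists a. exists m. (B(a,m) & D(a))) | (forall x1. forall r. (~D(x1) & B(r,x1)))
Pull the quantifiers to the front (each side's bound variable is not free in the other side):
  exists s. forall n. exists a. exists m. forall x1. forall r. (~D(s) | D(n) | B(a,m) & D(a) | ~D(x1) & B(r,x1))

exists s. forall n. exists a. exists m. forall x1. forall r. (~D(s) | D(n) | B(a,m) & D(a) | ~D(x1) & B(r,x1))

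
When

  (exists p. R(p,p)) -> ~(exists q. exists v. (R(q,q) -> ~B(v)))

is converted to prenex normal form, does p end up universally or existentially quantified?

Rewrite implications/biconditionals: A → B as ¬A ∨ B.
  ~(exists p. R(p,p)) | ~(exists q. exists v. (~R(q,q) | ~B(v)))
Drive negations inward (¬∀x A ≡ ∃x ¬A, ¬∃x A ≡ ∀x ¬A, De Morgan for ∧/∨):
  (forall p. ~R(p,p)) | (forall q. forall v. (R(q,q) & B(v)))
All bound variables are already distinct, so no renaming is needed.
Extract every quantifier outward, since the variables are now distinct and don't occur free across branches:
  forall p. forall q. forall v. (~R(p,p) | R(q,q) & B(v))
The quantifier exists p sits under an odd number of negations (counting the antecedent side of each →), so it flips to forall p.

universal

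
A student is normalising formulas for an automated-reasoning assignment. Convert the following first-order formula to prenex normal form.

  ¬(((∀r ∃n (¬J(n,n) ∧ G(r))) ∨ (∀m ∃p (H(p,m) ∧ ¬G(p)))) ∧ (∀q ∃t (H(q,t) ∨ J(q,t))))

Move each ¬ inward, flipping quantifiers it crosses:
  (∃r ∀n (J(n,n) ∨ ¬G(r))) ∧ (∃m ∀p (¬H(p,m) ∨ G(p))) ∨ (∃q ∀t (¬H(q,t) ∧ ¬J(q,t)))
Extract every quantifier outward, since the variables are now distinct and don't occur free across branches:
  ∃r ∀n ∃m ∀p ∃q ∀t ((J(n,n) ∨ ¬G(r)) ∧ (¬H(p,m) ∨ G(p)) ∨ ¬H(q,t) ∧ ¬J(q,t))

∃r ∀n ∃m ∀p ∃q ∀t ((J(n,n) ∨ ¬G(r)) ∧ (¬H(p,m) ∨ G(p)) ∨ ¬H(q,t) ∧ ¬J(q,t))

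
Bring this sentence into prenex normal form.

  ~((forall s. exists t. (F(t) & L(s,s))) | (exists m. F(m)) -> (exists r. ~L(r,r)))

Eliminate → and ↔ using ¬ and ∨.
  ~(~((forall s. exists t. (F(t) & L(s,s))) | (exists m. F(m))) | (exists r. ~L(r,r)))
Push ¬ through the quantifiers and connectives to reach negation normal form:
  ((forall s. exists t. (F(t) & L(s,s))) | (exists m. F(m))) & (forall r. L(r,r))
Finally move all quantifiers to the prefix:
  forall s. exists t. exists m. forall r. ((F(t) & L(s,s) | F(m)) & L(r,r))

forall s. exists t. exists m. forall r. ((F(t) & L(s,s) | F(m)) & L(r,r))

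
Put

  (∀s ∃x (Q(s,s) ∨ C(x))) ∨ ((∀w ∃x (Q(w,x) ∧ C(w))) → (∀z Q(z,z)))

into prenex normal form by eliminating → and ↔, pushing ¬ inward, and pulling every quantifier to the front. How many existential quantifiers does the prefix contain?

Eliminate → and ↔ using ¬ and ∨.
  (∀s ∃x (Q(s,s) ∨ C(x))) ∨ ¬(∀w ∃x (Q(w,x) ∧ C(w))) ∨ (∀z Q(z,z))
Move each ¬ inward, flipping quantifiers it crosses:
  (∀s ∃x (Q(s,s) ∨ C(x))) ∨ (∃w ∀x (¬Q(w,x) ∨ ¬C(w))) ∨ (∀z Q(z,z))
Standardize variables apart so no two quantifiers bind the same name: x↦w1.
  (∀s ∃x (Q(s,s) ∨ C(x))) ∨ (∃w ∀w1 (¬Q(w,w1) ∨ ¬C(w))) ∨ (∀z Q(z,z))
Finally move all quantifiers to the prefix:
  ∀s ∃x ∃w ∀w1 ∀z (Q(s,s) ∨ C(x) ∨ ¬Q(w,w1) ∨ ¬C(w) ∨ Q(z,z))
The prefix is ∀s ∃x ∃w ∀w1 ∀z: 3 universal, 2 existential.

2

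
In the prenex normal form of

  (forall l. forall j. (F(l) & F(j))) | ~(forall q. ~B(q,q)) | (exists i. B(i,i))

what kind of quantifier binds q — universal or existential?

existential

Drive negations inward (¬∀x A ≡ ∃x ¬A, ¬∃x A ≡ ∀x ¬A, De Morgan for ∧/∨):
  (forall l. forall j. (F(l) & F(j))) | (exists q. B(q,q)) | (exists i. B(i,i))
Extract every quantifier outward, since the variables are now distinct and don't occur free across branches:
  forall l. forall j. exists q. exists i. (F(l) & F(j) | B(q,q) | B(i,i))
The quantifier forall q sits under an odd number of negations, so it flips to exists q.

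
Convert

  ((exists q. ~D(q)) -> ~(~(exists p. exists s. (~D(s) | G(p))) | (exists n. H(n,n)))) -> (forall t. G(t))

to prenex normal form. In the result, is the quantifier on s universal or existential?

universal

Rewrite implications/biconditionals: A → B as ¬A ∨ B.
  ~(~(exists q. ~D(q)) | ~(~(exists p. exists s. (~D(s) | G(p))) | (exists n. H(n,n)))) | (forall t. G(t))
Drive negations inward (¬∀x A ≡ ∃x ¬A, ¬∃x A ≡ ∀x ¬A, De Morgan for ∧/∨):
  (exists q. ~D(q)) & ((forall p. forall s. (D(s) & ~G(p))) | (exists n. H(n,n))) | (forall t. G(t))
Extract every quantifier outward, since the variables are now distinct and don't occur free across branches:
  exists q. forall p. forall s. exists n. forall t. (~D(q) & (D(s) & ~G(p) | H(n,n)) | G(t))
The quantifier exists s sits under an odd number of negations (counting the antecedent side of each →), so it flips to forall s.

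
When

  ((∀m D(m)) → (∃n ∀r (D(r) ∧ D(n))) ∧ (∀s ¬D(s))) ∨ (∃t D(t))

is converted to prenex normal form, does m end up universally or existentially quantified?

Rewrite implications/biconditionals: A → B as ¬A ∨ B.
  ¬(∀m D(m)) ∨ (∃n ∀r (D(r) ∧ D(n))) ∧ (∀s ¬D(s)) ∨ (∃t D(t))
Drive negations inward (¬∀x A ≡ ∃x ¬A, ¬∃x A ≡ ∀x ¬A, De Morgan for ∧/∨):
  (∃m ¬D(m)) ∨ (∃n ∀r (D(r) ∧ D(n))) ∧ (∀s ¬D(s)) ∨ (∃t D(t))
Finally move all quantifiers to the prefix:
  ∃m ∃n ∀r ∀s ∃t (¬D(m) ∨ D(r) ∧ D(n) ∧ ¬D(s) ∨ D(t))
The quantifier ∀m sits under an odd number of negations (counting the antecedent side of each →), so it flips to ∃m.

existential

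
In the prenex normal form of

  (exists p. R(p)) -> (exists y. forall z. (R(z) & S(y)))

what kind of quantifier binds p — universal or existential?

First replace A → B with ¬A ∨ B.
  ~(exists p. R(p)) | (exists y. forall z. (R(z) & S(y)))
Move each ¬ inward, flipping quantifiers it crosses:
  (forall p. ~R(p)) | (exists y. forall z. (R(z) & S(y)))
All bound variables are already distinct, so no renaming is needed.
Finally move all quantifiers to the prefix:
  forall p. exists y. forall z. (~R(p) | R(z) & S(y))
The quantifier exists p sits under an odd number of negations (counting the antecedent side of each →), so it flips to forall p.

universal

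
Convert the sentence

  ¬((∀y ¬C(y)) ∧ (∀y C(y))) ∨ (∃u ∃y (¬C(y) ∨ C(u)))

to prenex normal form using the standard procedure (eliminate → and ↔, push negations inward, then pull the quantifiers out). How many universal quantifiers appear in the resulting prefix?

0

Move each ¬ inward, flipping quantifiers it crosses:
  (∃y C(y)) ∨ (∃y ¬C(y)) ∨ (∃u ∃y (¬C(y) ∨ C(u)))
Standardize variables apart so no two quantifiers bind the same name: y↦z, y↦a.
  (∃y C(y)) ∨ (∃z ¬C(z)) ∨ (∃u ∃a (¬C(a) ∨ C(u)))
Pull the quantifiers to the front (each side's bound variable is not free in the other side):
  ∃y ∃z ∃u ∃a (C(y) ∨ ¬C(z) ∨ ¬C(a) ∨ C(u))
The prefix is ∃y ∃z ∃u ∃a: 0 universal, 4 existential.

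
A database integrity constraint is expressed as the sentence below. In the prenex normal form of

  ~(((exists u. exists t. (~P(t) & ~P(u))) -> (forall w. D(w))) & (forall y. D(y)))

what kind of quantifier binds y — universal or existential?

existential

First replace A → B with ¬A ∨ B.
  ~((~(exists u. exists t. (~P(t) & ~P(u))) | (forall w. D(w))) & (forall y. D(y)))
Push ¬ through the quantifiers and connectives to reach negation normal form:
  (exists u. exists t. (~P(t) & ~P(u))) & (exists w. ~D(w)) | (exists y. ~D(y))
All bound variables are already distinct, so no renaming is needed.
Pull the quantifiers to the front (each side's bound variable is not free in the other side):
  exists u. exists t. exists w. exists y. (~P(t) & ~P(u) & ~D(w) | ~D(y))
The quantifier forall y sits under an odd number of negations (counting the antecedent side of each →), so it flips to exists y.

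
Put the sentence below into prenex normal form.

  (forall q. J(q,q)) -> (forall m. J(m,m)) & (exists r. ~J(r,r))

exists q. forall m. exists r. (~J(q,q) | J(m,m) & ~J(r,r))

Eliminate → and ↔ using ¬ and ∨.
  ~(forall q. J(q,q)) | (forall m. J(m,m)) & (exists r. ~J(r,r))
Drive negations inward (¬∀x A ≡ ∃x ¬A, ¬∃x A ≡ ∀x ¬A, De Morgan for ∧/∨):
  (exists q. ~J(q,q)) | (forall m. J(m,m)) & (exists r. ~J(r,r))
All bound variables are already distinct, so no renaming is needed.
Finally move all quantifiers to the prefix:
  exists q. forall m. exists r. (~J(q,q) | J(m,m) & ~J(r,r))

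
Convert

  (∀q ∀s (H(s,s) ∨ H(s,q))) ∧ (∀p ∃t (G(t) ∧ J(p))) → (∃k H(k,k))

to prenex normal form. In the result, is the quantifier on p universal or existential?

Eliminate → and ↔ using ¬ and ∨.
  ¬((∀q ∀s (H(s,s) ∨ H(s,q))) ∧ (∀p ∃t (G(t) ∧ J(p)))) ∨ (∃k H(k,k))
Drive negations inward (¬∀x A ≡ ∃x ¬A, ¬∃x A ≡ ∀x ¬A, De Morgan for ∧/∨):
  (∃q ∃s (¬H(s,s) ∧ ¬H(s,q))) ∨ (∃p ∀t (¬G(t) ∨ ¬J(p))) ∨ (∃k H(k,k))
Extract every quantifier outward, since the variables are now distinct and don't occur free across branches:
  ∃q ∃s ∃p ∀t ∃k (¬H(s,s) ∧ ¬H(s,q) ∨ ¬G(t) ∨ ¬J(p) ∨ H(k,k))
The quantifier ∀p sits under an odd number of negations (counting the antecedent side of each →), so it flips to ∃p.

existential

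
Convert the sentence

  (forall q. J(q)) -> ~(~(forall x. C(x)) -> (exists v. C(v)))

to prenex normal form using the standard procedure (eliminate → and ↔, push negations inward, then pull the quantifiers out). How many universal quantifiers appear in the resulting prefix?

1

First replace A → B with ¬A ∨ B.
  ~(forall q. J(q)) | ~(~~(forall x. C(x)) | (exists v. C(v)))
Move each ¬ inward, flipping quantifiers it crosses:
  (exists q. ~J(q)) | (exists x. ~C(x)) & (forall v. ~C(v))
All bound variables are already distinct, so no renaming is needed.
Finally move all quantifiers to the prefix:
  exists q. exists x. forall v. (~J(q) | ~C(x) & ~C(v))
The prefix is exists q exists x forall v: 1 universal, 2 existential.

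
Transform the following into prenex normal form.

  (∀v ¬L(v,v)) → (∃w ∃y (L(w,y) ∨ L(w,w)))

Rewrite implications/biconditionals: A → B as ¬A ∨ B.
  ¬(∀v ¬L(v,v)) ∨ (∃w ∃y (L(w,y) ∨ L(w,w)))
Move each ¬ inward, flipping quantifiers it crosses:
  (∃v L(v,v)) ∨ (∃w ∃y (L(w,y) ∨ L(w,w)))
Extract every quantifier outward, since the variables are now distinct and don't occur free across branches:
  ∃v ∃w ∃y (L(v,v) ∨ L(w,y) ∨ L(w,w))

∃v ∃w ∃y (L(v,v) ∨ L(w,y) ∨ L(w,w))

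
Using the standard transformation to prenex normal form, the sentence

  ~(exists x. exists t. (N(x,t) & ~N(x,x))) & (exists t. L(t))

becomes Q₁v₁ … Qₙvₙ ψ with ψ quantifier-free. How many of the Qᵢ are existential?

Drive negations inward (¬∀x A ≡ ∃x ¬A, ¬∃x A ≡ ∀x ¬A, De Morgan for ∧/∨):
  (forall x. forall t. (~N(x,t) | N(x,x))) & (exists t. L(t))
Rename bound variables to avoid capture: t↦a.
  (forall x. forall t. (~N(x,t) | N(x,x))) & (exists a. L(a))
Pull the quantifiers to the front (each side's bound variable is not free in the other side):
  forall x. forall t. exists a. ((~N(x,t) | N(x,x)) & L(a))
The prefix is forall x forall t exists a: 2 universal, 1 existential.

1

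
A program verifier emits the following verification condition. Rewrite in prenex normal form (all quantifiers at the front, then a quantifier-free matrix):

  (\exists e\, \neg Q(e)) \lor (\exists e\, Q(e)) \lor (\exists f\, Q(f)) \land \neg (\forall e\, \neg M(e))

\exists e\, \exists u1\, \exists f\, \exists q\, (\neg Q(e) \lor Q(u1) \lor Q(f) \land M(q))

Drive negations inward (¬∀x A ≡ ∃x ¬A, ¬∃x A ≡ ∀x ¬A, De Morgan for ∧/∨):
  (\exists e\, \neg Q(e)) \lor (\exists e\, Q(e)) \lor (\exists f\, Q(f)) \land (\exists e\, M(e))
Give each quantifier a distinct variable: e↦u1, e↦q.
  (\exists e\, \neg Q(e)) \lor (\exists u1\, Q(u1)) \lor (\exists f\, Q(f)) \land (\exists q\, M(q))
Extract every quantifier outward, since the variables are now distinct and don't occur free across branches:
  \exists e\, \exists u1\, \exists f\, \exists q\, (\neg Q(e) \lor Q(u1) \lor Q(f) \land M(q))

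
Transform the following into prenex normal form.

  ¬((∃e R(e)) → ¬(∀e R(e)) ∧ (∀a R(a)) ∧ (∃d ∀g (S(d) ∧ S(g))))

First replace A → B with ¬A ∨ B.
  ¬(¬(∃e R(e)) ∨ ¬(∀e R(e)) ∧ (∀a R(a)) ∧ (∃d ∀g (S(d) ∧ S(g))))
Move each ¬ inward, flipping quantifiers it crosses:
  (∃e R(e)) ∧ ((∀e R(e)) ∨ (∃a ¬R(a)) ∨ (∀d ∃g (¬S(d) ∨ ¬S(g))))
Standardize variables apart so no two quantifiers bind the same name: e↦z.
  (∃e R(e)) ∧ ((∀z R(z)) ∨ (∃a ¬R(a)) ∨ (∀d ∃g (¬S(d) ∨ ¬S(g))))
Pull the quantifiers to the front (each side's bound variable is not free in the other side):
  ∃e ∀z ∃a ∀d ∃g (R(e) ∧ (R(z) ∨ ¬R(a) ∨ ¬S(d) ∨ ¬S(g)))

∃e ∀z ∃a ∀d ∃g (R(e) ∧ (R(z) ∨ ¬R(a) ∨ ¬S(d) ∨ ¬S(g)))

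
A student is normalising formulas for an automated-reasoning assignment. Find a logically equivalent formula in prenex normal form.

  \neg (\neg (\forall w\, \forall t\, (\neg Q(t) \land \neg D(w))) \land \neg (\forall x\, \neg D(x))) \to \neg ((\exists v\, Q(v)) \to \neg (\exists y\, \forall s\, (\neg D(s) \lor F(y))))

First replace A → B with ¬A ∨ B.
  \neg \neg (\neg (\forall w\, \forall t\, (\neg Q(t) \land \neg D(w))) \land \neg (\forall x\, \neg D(x))) \lor \neg (\neg (\exists v\, Q(v)) \lor \neg (\exists y\, \forall s\, (\neg D(s) \lor F(y))))
Move each ¬ inward, flipping quantifiers it crosses:
  (\exists w\, \exists t\, (Q(t) \lor D(w))) \land (\exists x\, D(x)) \lor (\exists v\, Q(v)) \land (\exists y\, \forall s\, (\neg D(s) \lor F(y)))
Pull the quantifiers to the front (each side's bound variable is not free in the other side):
  \exists w\, \exists t\, \exists x\, \exists v\, \exists y\, \forall s\, ((Q(t) \lor D(w)) \land D(x) \lor Q(v) \land (\neg D(s) \lor F(y)))

\exists w\, \exists t\, \exists x\, \exists v\, \exists y\, \forall s\, ((Q(t) \lor D(w)) \land D(x) \lor Q(v) \land (\neg D(s) \lor F(y)))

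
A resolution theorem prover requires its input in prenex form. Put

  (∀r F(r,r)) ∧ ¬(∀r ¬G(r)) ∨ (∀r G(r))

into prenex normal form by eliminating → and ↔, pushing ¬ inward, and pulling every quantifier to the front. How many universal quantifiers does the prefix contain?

2

Push ¬ through the quantifiers and connectives to reach negation normal form:
  (∀r F(r,r)) ∧ (∃r G(r)) ∨ (∀r G(r))
Standardize variables apart so no two quantifiers bind the same name: r↦b, r↦p.
  (∀r F(r,r)) ∧ (∃b G(b)) ∨ (∀p G(p))
Finally move all quantifiers to the prefix:
  ∀r ∃b ∀p (F(r,r) ∧ G(b) ∨ G(p))
The prefix is ∀r ∃b ∀p: 2 universal, 1 existential.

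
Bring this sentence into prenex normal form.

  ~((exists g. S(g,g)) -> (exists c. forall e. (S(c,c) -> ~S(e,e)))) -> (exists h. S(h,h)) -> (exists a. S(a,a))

First replace A → B with ¬A ∨ B.
  ~~(~(exists g. S(g,g)) | (exists c. forall e. (~S(c,c) | ~S(e,e)))) | ~(exists h. S(h,h)) | (exists a. S(a,a))
Drive negations inward (¬∀x A ≡ ∃x ¬A, ¬∃x A ≡ ∀x ¬A, De Morgan for ∧/∨):
  (forall g. ~S(g,g)) | (exists c. forall e. (~S(c,c) | ~S(e,e))) | (forall h. ~S(h,h)) | (exists a. S(a,a))
Extract every quantifier outward, since the variables are now distinct and don't occur free across branches:
  forall g. exists c. forall e. forall h. exists a. (~S(g,g) | ~S(c,c) | ~S(e,e) | ~S(h,h) | S(a,a))

forall g. exists c. forall e. forall h. exists a. (~S(g,g) | ~S(c,c) | ~S(e,e) | ~S(h,h) | S(a,a))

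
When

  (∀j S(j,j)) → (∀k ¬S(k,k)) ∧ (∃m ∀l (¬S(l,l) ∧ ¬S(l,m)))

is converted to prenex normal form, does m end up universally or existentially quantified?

existential

First replace A → B with ¬A ∨ B.
  ¬(∀j S(j,j)) ∨ (∀k ¬S(k,k)) ∧ (∃m ∀l (¬S(l,l) ∧ ¬S(l,m)))
Push ¬ through the quantifiers and connectives to reach negation normal form:
  (∃j ¬S(j,j)) ∨ (∀k ¬S(k,k)) ∧ (∃m ∀l (¬S(l,l) ∧ ¬S(l,m)))
All bound variables are already distinct, so no renaming is needed.
Extract every quantifier outward, since the variables are now distinct and don't occur free across branches:
  ∃j ∀k ∃m ∀l (¬S(j,j) ∨ ¬S(k,k) ∧ ¬S(l,l) ∧ ¬S(l,m))
The quantifier ∃m sits under an even number of negations (counting the antecedent side of each →), so it remains existential.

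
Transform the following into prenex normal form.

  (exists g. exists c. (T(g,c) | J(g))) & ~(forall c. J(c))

exists g. exists c. exists w1. ((T(g,c) | J(g)) & ~J(w1))

Push ¬ through the quantifiers and connectives to reach negation normal form:
  (exists g. exists c. (T(g,c) | J(g))) & (exists c. ~J(c))
Standardize variables apart so no two quantifiers bind the same name: c↦w1.
  (exists g. exists c. (T(g,c) | J(g))) & (exists w1. ~J(w1))
Finally move all quantifiers to the prefix:
  exists g. exists c. exists w1. ((T(g,c) | J(g)) & ~J(w1))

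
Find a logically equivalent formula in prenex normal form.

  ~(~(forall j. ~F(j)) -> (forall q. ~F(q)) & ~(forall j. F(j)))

Rewrite implications/biconditionals: A → B as ¬A ∨ B.
  ~(~~(forall j. ~F(j)) | (forall q. ~F(q)) & ~(forall j. F(j)))
Move each ¬ inward, flipping quantifiers it crosses:
  (exists j. F(j)) & ((exists q. F(q)) | (forall j. F(j)))
Standardize variables apart so no two quantifiers bind the same name: j↦p.
  (exists j. F(j)) & ((exists q. F(q)) | (forall p. F(p)))
Pull the quantifiers to the front (each side's bound variable is not free in the other side):
  exists j. exists q. forall p. (F(j) & (F(q) | F(p)))

exists j. exists q. forall p. (F(j) & (F(q) | F(p)))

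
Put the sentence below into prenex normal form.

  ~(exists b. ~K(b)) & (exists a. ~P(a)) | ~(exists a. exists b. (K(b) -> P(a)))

forall b. exists a. forall z1. forall y. (K(b) & ~P(a) | K(y) & ~P(z1))

First replace A → B with ¬A ∨ B.
  ~(exists b. ~K(b)) & (exists a. ~P(a)) | ~(exists a. exists b. (~K(b) | P(a)))
Drive negations inward (¬∀x A ≡ ∃x ¬A, ¬∃x A ≡ ∀x ¬A, De Morgan for ∧/∨):
  (forall b. K(b)) & (exists a. ~P(a)) | (forall a. forall b. (K(b) & ~P(a)))
Standardize variables apart so no two quantifiers bind the same name: a↦z1, b↦y.
  (forall b. K(b)) & (exists a. ~P(a)) | (forall z1. forall y. (K(y) & ~P(z1)))
Pull the quantifiers to the front (each side's bound variable is not free in the other side):
  forall b. exists a. forall z1. forall y. (K(b) & ~P(a) | K(y) & ~P(z1))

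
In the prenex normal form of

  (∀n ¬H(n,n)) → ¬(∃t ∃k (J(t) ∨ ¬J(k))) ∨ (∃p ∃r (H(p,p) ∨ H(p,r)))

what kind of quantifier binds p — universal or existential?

existential

Rewrite implications/biconditionals: A → B as ¬A ∨ B.
  ¬(∀n ¬H(n,n)) ∨ ¬(∃t ∃k (J(t) ∨ ¬J(k))) ∨ (∃p ∃r (H(p,p) ∨ H(p,r)))
Drive negations inward (¬∀x A ≡ ∃x ¬A, ¬∃x A ≡ ∀x ¬A, De Morgan for ∧/∨):
  (∃n H(n,n)) ∨ (∀t ∀k (¬J(t) ∧ J(k))) ∨ (∃p ∃r (H(p,p) ∨ H(p,r)))
All bound variables are already distinct, so no renaming is needed.
Extract every quantifier outward, since the variables are now distinct and don't occur free across branches:
  ∃n ∀t ∀k ∃p ∃r (H(n,n) ∨ ¬J(t) ∧ J(k) ∨ H(p,p) ∨ H(p,r))
The quantifier ∃p sits under an even number of negations (counting the antecedent side of each →), so it remains existential.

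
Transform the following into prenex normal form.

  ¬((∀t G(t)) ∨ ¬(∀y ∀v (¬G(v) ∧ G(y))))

Move each ¬ inward, flipping quantifiers it crosses:
  (∃t ¬G(t)) ∧ (∀y ∀v (¬G(v) ∧ G(y)))
All bound variables are already distinct, so no renaming is needed.
Pull the quantifiers to the front (each side's bound variable is not free in the other side):
  ∃t ∀y ∀v (¬G(t) ∧ ¬G(v) ∧ G(y))

∃t ∀y ∀v (¬G(t) ∧ ¬G(v) ∧ G(y))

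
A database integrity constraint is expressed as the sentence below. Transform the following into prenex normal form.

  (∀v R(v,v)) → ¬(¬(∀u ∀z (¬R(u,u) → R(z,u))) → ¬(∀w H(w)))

∃v ∃u ∃z ∀w (¬R(v,v) ∨ ¬R(u,u) ∧ ¬R(z,u) ∧ H(w))

Eliminate → and ↔ using ¬ and ∨.
  ¬(∀v R(v,v)) ∨ ¬(¬¬(∀u ∀z (¬¬R(u,u) ∨ R(z,u))) ∨ ¬(∀w H(w)))
Push ¬ through the quantifiers and connectives to reach negation normal form:
  (∃v ¬R(v,v)) ∨ (∃u ∃z (¬R(u,u) ∧ ¬R(z,u))) ∧ (∀w H(w))
All bound variables are already distinct, so no renaming is needed.
Finally move all quantifiers to the prefix:
  ∃v ∃u ∃z ∀w (¬R(v,v) ∨ ¬R(u,u) ∧ ¬R(z,u) ∧ H(w))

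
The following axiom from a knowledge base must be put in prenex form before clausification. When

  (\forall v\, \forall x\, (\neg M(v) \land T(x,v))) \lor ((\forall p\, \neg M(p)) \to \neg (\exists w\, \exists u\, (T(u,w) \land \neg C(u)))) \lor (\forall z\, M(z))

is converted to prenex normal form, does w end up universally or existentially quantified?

First replace A → B with ¬A ∨ B.
  (\forall v\, \forall x\, (\neg M(v) \land T(x,v))) \lor \neg (\forall p\, \neg M(p)) \lor \neg (\exists w\, \exists u\, (T(u,w) \land \neg C(u))) \lor (\forall z\, M(z))
Push ¬ through the quantifiers and connectives to reach negation normal form:
  (\forall v\, \forall x\, (\neg M(v) \land T(x,v))) \lor (\exists p\, M(p)) \lor (\forall w\, \forall u\, (\neg T(u,w) \lor C(u))) \lor (\forall z\, M(z))
All bound variables are already distinct, so no renaming is needed.
Extract every quantifier outward, since the variables are now distinct and don't occur free across branches:
  \forall v\, \forall x\, \exists p\, \forall w\, \forall u\, \forall z\, (\neg M(v) \land T(x,v) \lor M(p) \lor \neg T(u,w) \lor C(u) \lor M(z))
The quantifier \exists w sits under an odd number of negations (counting the antecedent side of each →), so it flips to \forall w.

universal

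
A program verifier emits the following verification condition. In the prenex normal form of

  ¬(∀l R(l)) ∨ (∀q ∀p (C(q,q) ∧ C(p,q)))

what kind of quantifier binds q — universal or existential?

Move each ¬ inward, flipping quantifiers it crosses:
  (∃l ¬R(l)) ∨ (∀q ∀p (C(q,q) ∧ C(p,q)))
All bound variables are already distinct, so no renaming is needed.
Pull the quantifiers to the front (each side's bound variable is not free in the other side):
  ∃l ∀q ∀p (¬R(l) ∨ C(q,q) ∧ C(p,q))
The quantifier ∀q sits under an even number of negations, so it remains universal.

universal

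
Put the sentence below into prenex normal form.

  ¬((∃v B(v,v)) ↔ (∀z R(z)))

∃v ∃z ∀a ∀p (B(v,v) ∧ ¬R(z) ∨ R(a) ∧ ¬B(p,p))

Rewrite implications/biconditionals: A → B as ¬A ∨ B; A ↔ B as (¬A ∨ B) ∧ (¬B ∨ A).
  ¬((¬(∃v B(v,v)) ∨ (∀z R(z))) ∧ (¬(∀z R(z)) ∨ (∃v B(v,v))))
Drive negations inward (¬∀x A ≡ ∃x ¬A, ¬∃x A ≡ ∀x ¬A, De Morgan for ∧/∨):
  (∃v B(v,v)) ∧ (∃z ¬R(z)) ∨ (∀z R(z)) ∧ (∀v ¬B(v,v))
Standardize variables apart so no two quantifiers bind the same name: z↦a, v↦p.
  (∃v B(v,v)) ∧ (∃z ¬R(z)) ∨ (∀a R(a)) ∧ (∀p ¬B(p,p))
Pull the quantifiers to the front (each side's bound variable is not free in the other side):
  ∃v ∃z ∀a ∀p (B(v,v) ∧ ¬R(z) ∨ R(a) ∧ ¬B(p,p))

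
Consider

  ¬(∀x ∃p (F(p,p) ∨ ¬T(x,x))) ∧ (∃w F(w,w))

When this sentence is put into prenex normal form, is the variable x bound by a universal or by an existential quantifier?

existential

Move each ¬ inward, flipping quantifiers it crosses:
  (∃x ∀p (¬F(p,p) ∧ T(x,x))) ∧ (∃w F(w,w))
All bound variables are already distinct, so no renaming is needed.
Finally move all quantifiers to the prefix:
  ∃x ∀p ∃w (¬F(p,p) ∧ T(x,x) ∧ F(w,w))
The quantifier ∀x sits under an odd number of negations, so it flips to ∃x.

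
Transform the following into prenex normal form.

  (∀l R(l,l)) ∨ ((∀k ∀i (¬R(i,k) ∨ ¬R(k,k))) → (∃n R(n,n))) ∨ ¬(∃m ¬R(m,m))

∀l ∃k ∃i ∃n ∀m (R(l,l) ∨ R(i,k) ∧ R(k,k) ∨ R(n,n) ∨ R(m,m))

Eliminate → and ↔ using ¬ and ∨.
  (∀l R(l,l)) ∨ ¬(∀k ∀i (¬R(i,k) ∨ ¬R(k,k))) ∨ (∃n R(n,n)) ∨ ¬(∃m ¬R(m,m))
Move each ¬ inward, flipping quantifiers it crosses:
  (∀l R(l,l)) ∨ (∃k ∃i (R(i,k) ∧ R(k,k))) ∨ (∃n R(n,n)) ∨ (∀m R(m,m))
All bound variables are already distinct, so no renaming is needed.
Pull the quantifiers to the front (each side's bound variable is not free in the other side):
  ∀l ∃k ∃i ∃n ∀m (R(l,l) ∨ R(i,k) ∧ R(k,k) ∨ R(n,n) ∨ R(m,m))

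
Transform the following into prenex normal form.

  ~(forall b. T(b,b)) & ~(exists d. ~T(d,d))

exists b. forall d. (~T(b,b) & T(d,d))

Move each ¬ inward, flipping quantifiers it crosses:
  (exists b. ~T(b,b)) & (forall d. T(d,d))
All bound variables are already distinct, so no renaming is needed.
Finally move all quantifiers to the prefix:
  exists b. forall d. (~T(b,b) & T(d,d))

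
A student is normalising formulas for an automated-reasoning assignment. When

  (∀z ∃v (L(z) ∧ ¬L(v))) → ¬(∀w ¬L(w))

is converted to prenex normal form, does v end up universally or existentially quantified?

universal

First replace A → B with ¬A ∨ B.
  ¬(∀z ∃v (L(z) ∧ ¬L(v))) ∨ ¬(∀w ¬L(w))
Drive negations inward (¬∀x A ≡ ∃x ¬A, ¬∃x A ≡ ∀x ¬A, De Morgan for ∧/∨):
  (∃z ∀v (¬L(z) ∨ L(v))) ∨ (∃w L(w))
Extract every quantifier outward, since the variables are now distinct and don't occur free across branches:
  ∃z ∀v ∃w (¬L(z) ∨ L(v) ∨ L(w))
The quantifier ∃v sits under an odd number of negations (counting the antecedent side of each →), so it flips to ∀v.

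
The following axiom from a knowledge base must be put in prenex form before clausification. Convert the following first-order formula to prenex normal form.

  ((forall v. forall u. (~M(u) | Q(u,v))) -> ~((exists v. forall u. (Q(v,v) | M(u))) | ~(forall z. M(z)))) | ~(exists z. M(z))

exists v. exists u. forall p. exists s. forall z. forall r. (M(u) & ~Q(u,v) | ~Q(p,p) & ~M(s) & M(z) | ~M(r))

First replace A → B with ¬A ∨ B.
  ~(forall v. forall u. (~M(u) | Q(u,v))) | ~((exists v. forall u. (Q(v,v) | M(u))) | ~(forall z. M(z))) | ~(exists z. M(z))
Drive negations inward (¬∀x A ≡ ∃x ¬A, ¬∃x A ≡ ∀x ¬A, De Morgan for ∧/∨):
  (exists v. exists u. (M(u) & ~Q(u,v))) | (forall v. exists u. (~Q(v,v) & ~M(u))) & (forall z. M(z)) | (forall z. ~M(z))
Rename bound variables to avoid capture: v↦p, u↦s, z↦r.
  (exists v. exists u. (M(u) & ~Q(u,v))) | (forall p. exists s. (~Q(p,p) & ~M(s))) & (forall z. M(z)) | (forall r. ~M(r))
Pull the quantifiers to the front (each side's bound variable is not free in the other side):
  exists v. exists u. forall p. exists s. forall z. forall r. (M(u) & ~Q(u,v) | ~Q(p,p) & ~M(s) & M(z) | ~M(r))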